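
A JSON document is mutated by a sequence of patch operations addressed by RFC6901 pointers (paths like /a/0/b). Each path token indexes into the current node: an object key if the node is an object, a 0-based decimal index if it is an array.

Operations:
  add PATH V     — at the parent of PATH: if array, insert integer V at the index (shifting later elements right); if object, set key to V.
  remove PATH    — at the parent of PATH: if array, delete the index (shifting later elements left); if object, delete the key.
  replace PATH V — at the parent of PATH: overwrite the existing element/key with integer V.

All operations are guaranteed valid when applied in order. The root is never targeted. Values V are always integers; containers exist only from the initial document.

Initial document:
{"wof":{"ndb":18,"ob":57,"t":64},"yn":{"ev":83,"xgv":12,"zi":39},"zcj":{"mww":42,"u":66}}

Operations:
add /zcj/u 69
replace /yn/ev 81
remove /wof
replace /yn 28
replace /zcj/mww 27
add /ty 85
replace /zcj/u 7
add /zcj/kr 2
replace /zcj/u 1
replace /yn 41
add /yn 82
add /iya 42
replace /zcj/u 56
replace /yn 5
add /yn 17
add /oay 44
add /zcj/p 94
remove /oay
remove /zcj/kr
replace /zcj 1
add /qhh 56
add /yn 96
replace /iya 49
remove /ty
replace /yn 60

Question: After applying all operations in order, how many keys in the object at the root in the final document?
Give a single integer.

After op 1 (add /zcj/u 69): {"wof":{"ndb":18,"ob":57,"t":64},"yn":{"ev":83,"xgv":12,"zi":39},"zcj":{"mww":42,"u":69}}
After op 2 (replace /yn/ev 81): {"wof":{"ndb":18,"ob":57,"t":64},"yn":{"ev":81,"xgv":12,"zi":39},"zcj":{"mww":42,"u":69}}
After op 3 (remove /wof): {"yn":{"ev":81,"xgv":12,"zi":39},"zcj":{"mww":42,"u":69}}
After op 4 (replace /yn 28): {"yn":28,"zcj":{"mww":42,"u":69}}
After op 5 (replace /zcj/mww 27): {"yn":28,"zcj":{"mww":27,"u":69}}
After op 6 (add /ty 85): {"ty":85,"yn":28,"zcj":{"mww":27,"u":69}}
After op 7 (replace /zcj/u 7): {"ty":85,"yn":28,"zcj":{"mww":27,"u":7}}
After op 8 (add /zcj/kr 2): {"ty":85,"yn":28,"zcj":{"kr":2,"mww":27,"u":7}}
After op 9 (replace /zcj/u 1): {"ty":85,"yn":28,"zcj":{"kr":2,"mww":27,"u":1}}
After op 10 (replace /yn 41): {"ty":85,"yn":41,"zcj":{"kr":2,"mww":27,"u":1}}
After op 11 (add /yn 82): {"ty":85,"yn":82,"zcj":{"kr":2,"mww":27,"u":1}}
After op 12 (add /iya 42): {"iya":42,"ty":85,"yn":82,"zcj":{"kr":2,"mww":27,"u":1}}
After op 13 (replace /zcj/u 56): {"iya":42,"ty":85,"yn":82,"zcj":{"kr":2,"mww":27,"u":56}}
After op 14 (replace /yn 5): {"iya":42,"ty":85,"yn":5,"zcj":{"kr":2,"mww":27,"u":56}}
After op 15 (add /yn 17): {"iya":42,"ty":85,"yn":17,"zcj":{"kr":2,"mww":27,"u":56}}
After op 16 (add /oay 44): {"iya":42,"oay":44,"ty":85,"yn":17,"zcj":{"kr":2,"mww":27,"u":56}}
After op 17 (add /zcj/p 94): {"iya":42,"oay":44,"ty":85,"yn":17,"zcj":{"kr":2,"mww":27,"p":94,"u":56}}
After op 18 (remove /oay): {"iya":42,"ty":85,"yn":17,"zcj":{"kr":2,"mww":27,"p":94,"u":56}}
After op 19 (remove /zcj/kr): {"iya":42,"ty":85,"yn":17,"zcj":{"mww":27,"p":94,"u":56}}
After op 20 (replace /zcj 1): {"iya":42,"ty":85,"yn":17,"zcj":1}
After op 21 (add /qhh 56): {"iya":42,"qhh":56,"ty":85,"yn":17,"zcj":1}
After op 22 (add /yn 96): {"iya":42,"qhh":56,"ty":85,"yn":96,"zcj":1}
After op 23 (replace /iya 49): {"iya":49,"qhh":56,"ty":85,"yn":96,"zcj":1}
After op 24 (remove /ty): {"iya":49,"qhh":56,"yn":96,"zcj":1}
After op 25 (replace /yn 60): {"iya":49,"qhh":56,"yn":60,"zcj":1}
Size at the root: 4

Answer: 4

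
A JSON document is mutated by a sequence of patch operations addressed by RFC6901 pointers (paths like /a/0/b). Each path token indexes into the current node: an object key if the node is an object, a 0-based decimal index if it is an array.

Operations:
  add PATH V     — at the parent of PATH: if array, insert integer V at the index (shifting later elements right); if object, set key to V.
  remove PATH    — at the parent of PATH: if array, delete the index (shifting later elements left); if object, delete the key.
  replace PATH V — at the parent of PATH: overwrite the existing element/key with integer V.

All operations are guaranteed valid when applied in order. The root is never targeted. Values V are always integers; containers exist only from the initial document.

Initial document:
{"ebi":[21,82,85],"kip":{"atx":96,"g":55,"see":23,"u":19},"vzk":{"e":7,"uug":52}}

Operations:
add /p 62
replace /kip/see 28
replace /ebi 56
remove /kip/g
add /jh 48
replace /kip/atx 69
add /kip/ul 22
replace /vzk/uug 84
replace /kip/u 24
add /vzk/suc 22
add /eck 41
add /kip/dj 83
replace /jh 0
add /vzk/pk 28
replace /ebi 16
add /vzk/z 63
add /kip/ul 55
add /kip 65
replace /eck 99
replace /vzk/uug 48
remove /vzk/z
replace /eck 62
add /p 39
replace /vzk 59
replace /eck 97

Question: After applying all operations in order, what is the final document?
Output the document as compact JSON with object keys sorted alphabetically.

Answer: {"ebi":16,"eck":97,"jh":0,"kip":65,"p":39,"vzk":59}

Derivation:
After op 1 (add /p 62): {"ebi":[21,82,85],"kip":{"atx":96,"g":55,"see":23,"u":19},"p":62,"vzk":{"e":7,"uug":52}}
After op 2 (replace /kip/see 28): {"ebi":[21,82,85],"kip":{"atx":96,"g":55,"see":28,"u":19},"p":62,"vzk":{"e":7,"uug":52}}
After op 3 (replace /ebi 56): {"ebi":56,"kip":{"atx":96,"g":55,"see":28,"u":19},"p":62,"vzk":{"e":7,"uug":52}}
After op 4 (remove /kip/g): {"ebi":56,"kip":{"atx":96,"see":28,"u":19},"p":62,"vzk":{"e":7,"uug":52}}
After op 5 (add /jh 48): {"ebi":56,"jh":48,"kip":{"atx":96,"see":28,"u":19},"p":62,"vzk":{"e":7,"uug":52}}
After op 6 (replace /kip/atx 69): {"ebi":56,"jh":48,"kip":{"atx":69,"see":28,"u":19},"p":62,"vzk":{"e":7,"uug":52}}
After op 7 (add /kip/ul 22): {"ebi":56,"jh":48,"kip":{"atx":69,"see":28,"u":19,"ul":22},"p":62,"vzk":{"e":7,"uug":52}}
After op 8 (replace /vzk/uug 84): {"ebi":56,"jh":48,"kip":{"atx":69,"see":28,"u":19,"ul":22},"p":62,"vzk":{"e":7,"uug":84}}
After op 9 (replace /kip/u 24): {"ebi":56,"jh":48,"kip":{"atx":69,"see":28,"u":24,"ul":22},"p":62,"vzk":{"e":7,"uug":84}}
After op 10 (add /vzk/suc 22): {"ebi":56,"jh":48,"kip":{"atx":69,"see":28,"u":24,"ul":22},"p":62,"vzk":{"e":7,"suc":22,"uug":84}}
After op 11 (add /eck 41): {"ebi":56,"eck":41,"jh":48,"kip":{"atx":69,"see":28,"u":24,"ul":22},"p":62,"vzk":{"e":7,"suc":22,"uug":84}}
After op 12 (add /kip/dj 83): {"ebi":56,"eck":41,"jh":48,"kip":{"atx":69,"dj":83,"see":28,"u":24,"ul":22},"p":62,"vzk":{"e":7,"suc":22,"uug":84}}
After op 13 (replace /jh 0): {"ebi":56,"eck":41,"jh":0,"kip":{"atx":69,"dj":83,"see":28,"u":24,"ul":22},"p":62,"vzk":{"e":7,"suc":22,"uug":84}}
After op 14 (add /vzk/pk 28): {"ebi":56,"eck":41,"jh":0,"kip":{"atx":69,"dj":83,"see":28,"u":24,"ul":22},"p":62,"vzk":{"e":7,"pk":28,"suc":22,"uug":84}}
After op 15 (replace /ebi 16): {"ebi":16,"eck":41,"jh":0,"kip":{"atx":69,"dj":83,"see":28,"u":24,"ul":22},"p":62,"vzk":{"e":7,"pk":28,"suc":22,"uug":84}}
After op 16 (add /vzk/z 63): {"ebi":16,"eck":41,"jh":0,"kip":{"atx":69,"dj":83,"see":28,"u":24,"ul":22},"p":62,"vzk":{"e":7,"pk":28,"suc":22,"uug":84,"z":63}}
After op 17 (add /kip/ul 55): {"ebi":16,"eck":41,"jh":0,"kip":{"atx":69,"dj":83,"see":28,"u":24,"ul":55},"p":62,"vzk":{"e":7,"pk":28,"suc":22,"uug":84,"z":63}}
After op 18 (add /kip 65): {"ebi":16,"eck":41,"jh":0,"kip":65,"p":62,"vzk":{"e":7,"pk":28,"suc":22,"uug":84,"z":63}}
After op 19 (replace /eck 99): {"ebi":16,"eck":99,"jh":0,"kip":65,"p":62,"vzk":{"e":7,"pk":28,"suc":22,"uug":84,"z":63}}
After op 20 (replace /vzk/uug 48): {"ebi":16,"eck":99,"jh":0,"kip":65,"p":62,"vzk":{"e":7,"pk":28,"suc":22,"uug":48,"z":63}}
After op 21 (remove /vzk/z): {"ebi":16,"eck":99,"jh":0,"kip":65,"p":62,"vzk":{"e":7,"pk":28,"suc":22,"uug":48}}
After op 22 (replace /eck 62): {"ebi":16,"eck":62,"jh":0,"kip":65,"p":62,"vzk":{"e":7,"pk":28,"suc":22,"uug":48}}
After op 23 (add /p 39): {"ebi":16,"eck":62,"jh":0,"kip":65,"p":39,"vzk":{"e":7,"pk":28,"suc":22,"uug":48}}
After op 24 (replace /vzk 59): {"ebi":16,"eck":62,"jh":0,"kip":65,"p":39,"vzk":59}
After op 25 (replace /eck 97): {"ebi":16,"eck":97,"jh":0,"kip":65,"p":39,"vzk":59}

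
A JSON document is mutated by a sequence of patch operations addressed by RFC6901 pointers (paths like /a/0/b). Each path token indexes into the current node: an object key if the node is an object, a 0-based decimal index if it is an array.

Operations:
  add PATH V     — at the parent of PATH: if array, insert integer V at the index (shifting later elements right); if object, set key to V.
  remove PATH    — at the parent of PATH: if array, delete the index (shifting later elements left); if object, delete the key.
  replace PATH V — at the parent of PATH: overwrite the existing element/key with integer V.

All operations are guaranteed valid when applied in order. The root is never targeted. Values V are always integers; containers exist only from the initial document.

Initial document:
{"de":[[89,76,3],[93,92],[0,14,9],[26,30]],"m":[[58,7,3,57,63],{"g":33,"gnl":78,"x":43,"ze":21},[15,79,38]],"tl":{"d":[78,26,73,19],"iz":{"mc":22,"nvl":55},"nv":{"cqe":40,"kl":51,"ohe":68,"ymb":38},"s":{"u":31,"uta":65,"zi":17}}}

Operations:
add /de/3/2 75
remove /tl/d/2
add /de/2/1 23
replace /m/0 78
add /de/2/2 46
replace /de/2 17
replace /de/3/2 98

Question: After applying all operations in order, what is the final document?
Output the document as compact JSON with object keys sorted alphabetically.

After op 1 (add /de/3/2 75): {"de":[[89,76,3],[93,92],[0,14,9],[26,30,75]],"m":[[58,7,3,57,63],{"g":33,"gnl":78,"x":43,"ze":21},[15,79,38]],"tl":{"d":[78,26,73,19],"iz":{"mc":22,"nvl":55},"nv":{"cqe":40,"kl":51,"ohe":68,"ymb":38},"s":{"u":31,"uta":65,"zi":17}}}
After op 2 (remove /tl/d/2): {"de":[[89,76,3],[93,92],[0,14,9],[26,30,75]],"m":[[58,7,3,57,63],{"g":33,"gnl":78,"x":43,"ze":21},[15,79,38]],"tl":{"d":[78,26,19],"iz":{"mc":22,"nvl":55},"nv":{"cqe":40,"kl":51,"ohe":68,"ymb":38},"s":{"u":31,"uta":65,"zi":17}}}
After op 3 (add /de/2/1 23): {"de":[[89,76,3],[93,92],[0,23,14,9],[26,30,75]],"m":[[58,7,3,57,63],{"g":33,"gnl":78,"x":43,"ze":21},[15,79,38]],"tl":{"d":[78,26,19],"iz":{"mc":22,"nvl":55},"nv":{"cqe":40,"kl":51,"ohe":68,"ymb":38},"s":{"u":31,"uta":65,"zi":17}}}
After op 4 (replace /m/0 78): {"de":[[89,76,3],[93,92],[0,23,14,9],[26,30,75]],"m":[78,{"g":33,"gnl":78,"x":43,"ze":21},[15,79,38]],"tl":{"d":[78,26,19],"iz":{"mc":22,"nvl":55},"nv":{"cqe":40,"kl":51,"ohe":68,"ymb":38},"s":{"u":31,"uta":65,"zi":17}}}
After op 5 (add /de/2/2 46): {"de":[[89,76,3],[93,92],[0,23,46,14,9],[26,30,75]],"m":[78,{"g":33,"gnl":78,"x":43,"ze":21},[15,79,38]],"tl":{"d":[78,26,19],"iz":{"mc":22,"nvl":55},"nv":{"cqe":40,"kl":51,"ohe":68,"ymb":38},"s":{"u":31,"uta":65,"zi":17}}}
After op 6 (replace /de/2 17): {"de":[[89,76,3],[93,92],17,[26,30,75]],"m":[78,{"g":33,"gnl":78,"x":43,"ze":21},[15,79,38]],"tl":{"d":[78,26,19],"iz":{"mc":22,"nvl":55},"nv":{"cqe":40,"kl":51,"ohe":68,"ymb":38},"s":{"u":31,"uta":65,"zi":17}}}
After op 7 (replace /de/3/2 98): {"de":[[89,76,3],[93,92],17,[26,30,98]],"m":[78,{"g":33,"gnl":78,"x":43,"ze":21},[15,79,38]],"tl":{"d":[78,26,19],"iz":{"mc":22,"nvl":55},"nv":{"cqe":40,"kl":51,"ohe":68,"ymb":38},"s":{"u":31,"uta":65,"zi":17}}}

Answer: {"de":[[89,76,3],[93,92],17,[26,30,98]],"m":[78,{"g":33,"gnl":78,"x":43,"ze":21},[15,79,38]],"tl":{"d":[78,26,19],"iz":{"mc":22,"nvl":55},"nv":{"cqe":40,"kl":51,"ohe":68,"ymb":38},"s":{"u":31,"uta":65,"zi":17}}}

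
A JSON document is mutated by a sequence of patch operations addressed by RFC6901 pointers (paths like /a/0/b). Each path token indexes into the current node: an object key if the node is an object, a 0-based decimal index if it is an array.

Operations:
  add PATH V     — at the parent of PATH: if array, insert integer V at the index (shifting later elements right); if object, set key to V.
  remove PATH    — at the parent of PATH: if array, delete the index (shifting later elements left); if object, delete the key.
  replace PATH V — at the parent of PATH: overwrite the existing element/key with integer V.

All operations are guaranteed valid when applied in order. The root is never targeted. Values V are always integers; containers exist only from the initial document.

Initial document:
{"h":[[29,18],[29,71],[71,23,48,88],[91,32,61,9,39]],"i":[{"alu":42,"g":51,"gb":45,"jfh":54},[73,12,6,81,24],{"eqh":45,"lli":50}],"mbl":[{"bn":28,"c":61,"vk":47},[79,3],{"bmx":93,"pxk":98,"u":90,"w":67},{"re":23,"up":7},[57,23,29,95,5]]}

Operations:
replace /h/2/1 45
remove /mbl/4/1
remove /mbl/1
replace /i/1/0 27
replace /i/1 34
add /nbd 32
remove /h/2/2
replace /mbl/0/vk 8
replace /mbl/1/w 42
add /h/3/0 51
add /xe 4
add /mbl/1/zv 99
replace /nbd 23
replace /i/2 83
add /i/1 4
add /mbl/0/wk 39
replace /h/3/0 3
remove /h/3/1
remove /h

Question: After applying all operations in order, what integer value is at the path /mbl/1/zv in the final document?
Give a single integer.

After op 1 (replace /h/2/1 45): {"h":[[29,18],[29,71],[71,45,48,88],[91,32,61,9,39]],"i":[{"alu":42,"g":51,"gb":45,"jfh":54},[73,12,6,81,24],{"eqh":45,"lli":50}],"mbl":[{"bn":28,"c":61,"vk":47},[79,3],{"bmx":93,"pxk":98,"u":90,"w":67},{"re":23,"up":7},[57,23,29,95,5]]}
After op 2 (remove /mbl/4/1): {"h":[[29,18],[29,71],[71,45,48,88],[91,32,61,9,39]],"i":[{"alu":42,"g":51,"gb":45,"jfh":54},[73,12,6,81,24],{"eqh":45,"lli":50}],"mbl":[{"bn":28,"c":61,"vk":47},[79,3],{"bmx":93,"pxk":98,"u":90,"w":67},{"re":23,"up":7},[57,29,95,5]]}
After op 3 (remove /mbl/1): {"h":[[29,18],[29,71],[71,45,48,88],[91,32,61,9,39]],"i":[{"alu":42,"g":51,"gb":45,"jfh":54},[73,12,6,81,24],{"eqh":45,"lli":50}],"mbl":[{"bn":28,"c":61,"vk":47},{"bmx":93,"pxk":98,"u":90,"w":67},{"re":23,"up":7},[57,29,95,5]]}
After op 4 (replace /i/1/0 27): {"h":[[29,18],[29,71],[71,45,48,88],[91,32,61,9,39]],"i":[{"alu":42,"g":51,"gb":45,"jfh":54},[27,12,6,81,24],{"eqh":45,"lli":50}],"mbl":[{"bn":28,"c":61,"vk":47},{"bmx":93,"pxk":98,"u":90,"w":67},{"re":23,"up":7},[57,29,95,5]]}
After op 5 (replace /i/1 34): {"h":[[29,18],[29,71],[71,45,48,88],[91,32,61,9,39]],"i":[{"alu":42,"g":51,"gb":45,"jfh":54},34,{"eqh":45,"lli":50}],"mbl":[{"bn":28,"c":61,"vk":47},{"bmx":93,"pxk":98,"u":90,"w":67},{"re":23,"up":7},[57,29,95,5]]}
After op 6 (add /nbd 32): {"h":[[29,18],[29,71],[71,45,48,88],[91,32,61,9,39]],"i":[{"alu":42,"g":51,"gb":45,"jfh":54},34,{"eqh":45,"lli":50}],"mbl":[{"bn":28,"c":61,"vk":47},{"bmx":93,"pxk":98,"u":90,"w":67},{"re":23,"up":7},[57,29,95,5]],"nbd":32}
After op 7 (remove /h/2/2): {"h":[[29,18],[29,71],[71,45,88],[91,32,61,9,39]],"i":[{"alu":42,"g":51,"gb":45,"jfh":54},34,{"eqh":45,"lli":50}],"mbl":[{"bn":28,"c":61,"vk":47},{"bmx":93,"pxk":98,"u":90,"w":67},{"re":23,"up":7},[57,29,95,5]],"nbd":32}
After op 8 (replace /mbl/0/vk 8): {"h":[[29,18],[29,71],[71,45,88],[91,32,61,9,39]],"i":[{"alu":42,"g":51,"gb":45,"jfh":54},34,{"eqh":45,"lli":50}],"mbl":[{"bn":28,"c":61,"vk":8},{"bmx":93,"pxk":98,"u":90,"w":67},{"re":23,"up":7},[57,29,95,5]],"nbd":32}
After op 9 (replace /mbl/1/w 42): {"h":[[29,18],[29,71],[71,45,88],[91,32,61,9,39]],"i":[{"alu":42,"g":51,"gb":45,"jfh":54},34,{"eqh":45,"lli":50}],"mbl":[{"bn":28,"c":61,"vk":8},{"bmx":93,"pxk":98,"u":90,"w":42},{"re":23,"up":7},[57,29,95,5]],"nbd":32}
After op 10 (add /h/3/0 51): {"h":[[29,18],[29,71],[71,45,88],[51,91,32,61,9,39]],"i":[{"alu":42,"g":51,"gb":45,"jfh":54},34,{"eqh":45,"lli":50}],"mbl":[{"bn":28,"c":61,"vk":8},{"bmx":93,"pxk":98,"u":90,"w":42},{"re":23,"up":7},[57,29,95,5]],"nbd":32}
After op 11 (add /xe 4): {"h":[[29,18],[29,71],[71,45,88],[51,91,32,61,9,39]],"i":[{"alu":42,"g":51,"gb":45,"jfh":54},34,{"eqh":45,"lli":50}],"mbl":[{"bn":28,"c":61,"vk":8},{"bmx":93,"pxk":98,"u":90,"w":42},{"re":23,"up":7},[57,29,95,5]],"nbd":32,"xe":4}
After op 12 (add /mbl/1/zv 99): {"h":[[29,18],[29,71],[71,45,88],[51,91,32,61,9,39]],"i":[{"alu":42,"g":51,"gb":45,"jfh":54},34,{"eqh":45,"lli":50}],"mbl":[{"bn":28,"c":61,"vk":8},{"bmx":93,"pxk":98,"u":90,"w":42,"zv":99},{"re":23,"up":7},[57,29,95,5]],"nbd":32,"xe":4}
After op 13 (replace /nbd 23): {"h":[[29,18],[29,71],[71,45,88],[51,91,32,61,9,39]],"i":[{"alu":42,"g":51,"gb":45,"jfh":54},34,{"eqh":45,"lli":50}],"mbl":[{"bn":28,"c":61,"vk":8},{"bmx":93,"pxk":98,"u":90,"w":42,"zv":99},{"re":23,"up":7},[57,29,95,5]],"nbd":23,"xe":4}
After op 14 (replace /i/2 83): {"h":[[29,18],[29,71],[71,45,88],[51,91,32,61,9,39]],"i":[{"alu":42,"g":51,"gb":45,"jfh":54},34,83],"mbl":[{"bn":28,"c":61,"vk":8},{"bmx":93,"pxk":98,"u":90,"w":42,"zv":99},{"re":23,"up":7},[57,29,95,5]],"nbd":23,"xe":4}
After op 15 (add /i/1 4): {"h":[[29,18],[29,71],[71,45,88],[51,91,32,61,9,39]],"i":[{"alu":42,"g":51,"gb":45,"jfh":54},4,34,83],"mbl":[{"bn":28,"c":61,"vk":8},{"bmx":93,"pxk":98,"u":90,"w":42,"zv":99},{"re":23,"up":7},[57,29,95,5]],"nbd":23,"xe":4}
After op 16 (add /mbl/0/wk 39): {"h":[[29,18],[29,71],[71,45,88],[51,91,32,61,9,39]],"i":[{"alu":42,"g":51,"gb":45,"jfh":54},4,34,83],"mbl":[{"bn":28,"c":61,"vk":8,"wk":39},{"bmx":93,"pxk":98,"u":90,"w":42,"zv":99},{"re":23,"up":7},[57,29,95,5]],"nbd":23,"xe":4}
After op 17 (replace /h/3/0 3): {"h":[[29,18],[29,71],[71,45,88],[3,91,32,61,9,39]],"i":[{"alu":42,"g":51,"gb":45,"jfh":54},4,34,83],"mbl":[{"bn":28,"c":61,"vk":8,"wk":39},{"bmx":93,"pxk":98,"u":90,"w":42,"zv":99},{"re":23,"up":7},[57,29,95,5]],"nbd":23,"xe":4}
After op 18 (remove /h/3/1): {"h":[[29,18],[29,71],[71,45,88],[3,32,61,9,39]],"i":[{"alu":42,"g":51,"gb":45,"jfh":54},4,34,83],"mbl":[{"bn":28,"c":61,"vk":8,"wk":39},{"bmx":93,"pxk":98,"u":90,"w":42,"zv":99},{"re":23,"up":7},[57,29,95,5]],"nbd":23,"xe":4}
After op 19 (remove /h): {"i":[{"alu":42,"g":51,"gb":45,"jfh":54},4,34,83],"mbl":[{"bn":28,"c":61,"vk":8,"wk":39},{"bmx":93,"pxk":98,"u":90,"w":42,"zv":99},{"re":23,"up":7},[57,29,95,5]],"nbd":23,"xe":4}
Value at /mbl/1/zv: 99

Answer: 99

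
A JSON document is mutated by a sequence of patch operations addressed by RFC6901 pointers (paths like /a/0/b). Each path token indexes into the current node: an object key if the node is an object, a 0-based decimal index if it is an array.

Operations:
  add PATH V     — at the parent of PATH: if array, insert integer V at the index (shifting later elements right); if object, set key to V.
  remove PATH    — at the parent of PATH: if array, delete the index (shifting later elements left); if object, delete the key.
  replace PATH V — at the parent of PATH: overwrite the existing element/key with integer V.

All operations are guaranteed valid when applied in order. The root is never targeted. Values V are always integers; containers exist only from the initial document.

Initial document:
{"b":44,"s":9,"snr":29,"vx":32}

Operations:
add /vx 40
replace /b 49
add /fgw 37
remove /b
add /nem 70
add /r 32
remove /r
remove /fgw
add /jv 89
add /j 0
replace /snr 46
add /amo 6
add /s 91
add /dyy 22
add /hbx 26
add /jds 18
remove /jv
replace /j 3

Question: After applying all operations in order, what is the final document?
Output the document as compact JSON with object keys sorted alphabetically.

After op 1 (add /vx 40): {"b":44,"s":9,"snr":29,"vx":40}
After op 2 (replace /b 49): {"b":49,"s":9,"snr":29,"vx":40}
After op 3 (add /fgw 37): {"b":49,"fgw":37,"s":9,"snr":29,"vx":40}
After op 4 (remove /b): {"fgw":37,"s":9,"snr":29,"vx":40}
After op 5 (add /nem 70): {"fgw":37,"nem":70,"s":9,"snr":29,"vx":40}
After op 6 (add /r 32): {"fgw":37,"nem":70,"r":32,"s":9,"snr":29,"vx":40}
After op 7 (remove /r): {"fgw":37,"nem":70,"s":9,"snr":29,"vx":40}
After op 8 (remove /fgw): {"nem":70,"s":9,"snr":29,"vx":40}
After op 9 (add /jv 89): {"jv":89,"nem":70,"s":9,"snr":29,"vx":40}
After op 10 (add /j 0): {"j":0,"jv":89,"nem":70,"s":9,"snr":29,"vx":40}
After op 11 (replace /snr 46): {"j":0,"jv":89,"nem":70,"s":9,"snr":46,"vx":40}
After op 12 (add /amo 6): {"amo":6,"j":0,"jv":89,"nem":70,"s":9,"snr":46,"vx":40}
After op 13 (add /s 91): {"amo":6,"j":0,"jv":89,"nem":70,"s":91,"snr":46,"vx":40}
After op 14 (add /dyy 22): {"amo":6,"dyy":22,"j":0,"jv":89,"nem":70,"s":91,"snr":46,"vx":40}
After op 15 (add /hbx 26): {"amo":6,"dyy":22,"hbx":26,"j":0,"jv":89,"nem":70,"s":91,"snr":46,"vx":40}
After op 16 (add /jds 18): {"amo":6,"dyy":22,"hbx":26,"j":0,"jds":18,"jv":89,"nem":70,"s":91,"snr":46,"vx":40}
After op 17 (remove /jv): {"amo":6,"dyy":22,"hbx":26,"j":0,"jds":18,"nem":70,"s":91,"snr":46,"vx":40}
After op 18 (replace /j 3): {"amo":6,"dyy":22,"hbx":26,"j":3,"jds":18,"nem":70,"s":91,"snr":46,"vx":40}

Answer: {"amo":6,"dyy":22,"hbx":26,"j":3,"jds":18,"nem":70,"s":91,"snr":46,"vx":40}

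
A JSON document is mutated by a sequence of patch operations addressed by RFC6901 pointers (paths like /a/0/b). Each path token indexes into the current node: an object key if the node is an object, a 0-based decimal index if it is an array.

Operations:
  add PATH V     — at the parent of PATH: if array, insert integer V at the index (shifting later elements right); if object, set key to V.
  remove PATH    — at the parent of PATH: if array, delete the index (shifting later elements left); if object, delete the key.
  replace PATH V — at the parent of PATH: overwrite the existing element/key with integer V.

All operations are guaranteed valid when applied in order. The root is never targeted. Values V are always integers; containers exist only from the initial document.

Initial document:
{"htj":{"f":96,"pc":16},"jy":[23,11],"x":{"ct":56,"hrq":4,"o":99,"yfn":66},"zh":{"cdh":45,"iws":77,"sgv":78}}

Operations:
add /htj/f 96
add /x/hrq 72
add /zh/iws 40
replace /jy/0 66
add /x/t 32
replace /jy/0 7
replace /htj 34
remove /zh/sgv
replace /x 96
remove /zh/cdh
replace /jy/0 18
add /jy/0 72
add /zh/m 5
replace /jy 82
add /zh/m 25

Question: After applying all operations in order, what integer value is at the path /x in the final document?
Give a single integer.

Answer: 96

Derivation:
After op 1 (add /htj/f 96): {"htj":{"f":96,"pc":16},"jy":[23,11],"x":{"ct":56,"hrq":4,"o":99,"yfn":66},"zh":{"cdh":45,"iws":77,"sgv":78}}
After op 2 (add /x/hrq 72): {"htj":{"f":96,"pc":16},"jy":[23,11],"x":{"ct":56,"hrq":72,"o":99,"yfn":66},"zh":{"cdh":45,"iws":77,"sgv":78}}
After op 3 (add /zh/iws 40): {"htj":{"f":96,"pc":16},"jy":[23,11],"x":{"ct":56,"hrq":72,"o":99,"yfn":66},"zh":{"cdh":45,"iws":40,"sgv":78}}
After op 4 (replace /jy/0 66): {"htj":{"f":96,"pc":16},"jy":[66,11],"x":{"ct":56,"hrq":72,"o":99,"yfn":66},"zh":{"cdh":45,"iws":40,"sgv":78}}
After op 5 (add /x/t 32): {"htj":{"f":96,"pc":16},"jy":[66,11],"x":{"ct":56,"hrq":72,"o":99,"t":32,"yfn":66},"zh":{"cdh":45,"iws":40,"sgv":78}}
After op 6 (replace /jy/0 7): {"htj":{"f":96,"pc":16},"jy":[7,11],"x":{"ct":56,"hrq":72,"o":99,"t":32,"yfn":66},"zh":{"cdh":45,"iws":40,"sgv":78}}
After op 7 (replace /htj 34): {"htj":34,"jy":[7,11],"x":{"ct":56,"hrq":72,"o":99,"t":32,"yfn":66},"zh":{"cdh":45,"iws":40,"sgv":78}}
After op 8 (remove /zh/sgv): {"htj":34,"jy":[7,11],"x":{"ct":56,"hrq":72,"o":99,"t":32,"yfn":66},"zh":{"cdh":45,"iws":40}}
After op 9 (replace /x 96): {"htj":34,"jy":[7,11],"x":96,"zh":{"cdh":45,"iws":40}}
After op 10 (remove /zh/cdh): {"htj":34,"jy":[7,11],"x":96,"zh":{"iws":40}}
After op 11 (replace /jy/0 18): {"htj":34,"jy":[18,11],"x":96,"zh":{"iws":40}}
After op 12 (add /jy/0 72): {"htj":34,"jy":[72,18,11],"x":96,"zh":{"iws":40}}
After op 13 (add /zh/m 5): {"htj":34,"jy":[72,18,11],"x":96,"zh":{"iws":40,"m":5}}
After op 14 (replace /jy 82): {"htj":34,"jy":82,"x":96,"zh":{"iws":40,"m":5}}
After op 15 (add /zh/m 25): {"htj":34,"jy":82,"x":96,"zh":{"iws":40,"m":25}}
Value at /x: 96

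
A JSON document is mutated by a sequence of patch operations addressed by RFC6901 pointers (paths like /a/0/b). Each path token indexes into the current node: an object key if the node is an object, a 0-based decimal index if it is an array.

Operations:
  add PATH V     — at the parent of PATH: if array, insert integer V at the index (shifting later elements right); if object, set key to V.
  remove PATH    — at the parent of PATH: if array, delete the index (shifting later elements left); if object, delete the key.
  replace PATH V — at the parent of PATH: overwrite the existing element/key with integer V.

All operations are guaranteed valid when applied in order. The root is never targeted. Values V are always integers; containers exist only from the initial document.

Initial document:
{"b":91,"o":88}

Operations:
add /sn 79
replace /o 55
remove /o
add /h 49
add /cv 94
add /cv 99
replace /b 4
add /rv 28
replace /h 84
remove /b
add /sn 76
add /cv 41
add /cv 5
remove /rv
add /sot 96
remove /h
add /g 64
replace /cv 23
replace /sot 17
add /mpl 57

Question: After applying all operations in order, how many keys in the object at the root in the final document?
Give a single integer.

After op 1 (add /sn 79): {"b":91,"o":88,"sn":79}
After op 2 (replace /o 55): {"b":91,"o":55,"sn":79}
After op 3 (remove /o): {"b":91,"sn":79}
After op 4 (add /h 49): {"b":91,"h":49,"sn":79}
After op 5 (add /cv 94): {"b":91,"cv":94,"h":49,"sn":79}
After op 6 (add /cv 99): {"b":91,"cv":99,"h":49,"sn":79}
After op 7 (replace /b 4): {"b":4,"cv":99,"h":49,"sn":79}
After op 8 (add /rv 28): {"b":4,"cv":99,"h":49,"rv":28,"sn":79}
After op 9 (replace /h 84): {"b":4,"cv":99,"h":84,"rv":28,"sn":79}
After op 10 (remove /b): {"cv":99,"h":84,"rv":28,"sn":79}
After op 11 (add /sn 76): {"cv":99,"h":84,"rv":28,"sn":76}
After op 12 (add /cv 41): {"cv":41,"h":84,"rv":28,"sn":76}
After op 13 (add /cv 5): {"cv":5,"h":84,"rv":28,"sn":76}
After op 14 (remove /rv): {"cv":5,"h":84,"sn":76}
After op 15 (add /sot 96): {"cv":5,"h":84,"sn":76,"sot":96}
After op 16 (remove /h): {"cv":5,"sn":76,"sot":96}
After op 17 (add /g 64): {"cv":5,"g":64,"sn":76,"sot":96}
After op 18 (replace /cv 23): {"cv":23,"g":64,"sn":76,"sot":96}
After op 19 (replace /sot 17): {"cv":23,"g":64,"sn":76,"sot":17}
After op 20 (add /mpl 57): {"cv":23,"g":64,"mpl":57,"sn":76,"sot":17}
Size at the root: 5

Answer: 5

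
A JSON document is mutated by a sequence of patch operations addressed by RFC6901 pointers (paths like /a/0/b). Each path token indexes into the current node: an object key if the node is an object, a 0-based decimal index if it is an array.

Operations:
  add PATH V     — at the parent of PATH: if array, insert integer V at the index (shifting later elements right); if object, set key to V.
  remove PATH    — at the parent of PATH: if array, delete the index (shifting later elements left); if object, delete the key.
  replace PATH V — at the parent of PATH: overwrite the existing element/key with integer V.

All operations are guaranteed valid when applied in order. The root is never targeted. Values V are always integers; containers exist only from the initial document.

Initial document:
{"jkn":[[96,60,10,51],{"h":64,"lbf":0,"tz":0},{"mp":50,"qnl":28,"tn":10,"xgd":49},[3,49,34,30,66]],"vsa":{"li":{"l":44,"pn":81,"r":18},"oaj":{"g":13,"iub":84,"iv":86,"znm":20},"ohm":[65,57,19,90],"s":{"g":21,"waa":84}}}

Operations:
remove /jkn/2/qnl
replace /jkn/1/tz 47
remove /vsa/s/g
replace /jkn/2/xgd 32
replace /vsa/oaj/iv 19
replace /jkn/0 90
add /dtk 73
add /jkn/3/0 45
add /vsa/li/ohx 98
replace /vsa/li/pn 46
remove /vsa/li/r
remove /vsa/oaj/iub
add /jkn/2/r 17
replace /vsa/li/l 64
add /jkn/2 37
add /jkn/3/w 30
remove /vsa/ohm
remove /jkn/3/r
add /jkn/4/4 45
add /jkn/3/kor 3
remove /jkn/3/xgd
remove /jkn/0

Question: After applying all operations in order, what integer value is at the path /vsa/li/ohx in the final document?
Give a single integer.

Answer: 98

Derivation:
After op 1 (remove /jkn/2/qnl): {"jkn":[[96,60,10,51],{"h":64,"lbf":0,"tz":0},{"mp":50,"tn":10,"xgd":49},[3,49,34,30,66]],"vsa":{"li":{"l":44,"pn":81,"r":18},"oaj":{"g":13,"iub":84,"iv":86,"znm":20},"ohm":[65,57,19,90],"s":{"g":21,"waa":84}}}
After op 2 (replace /jkn/1/tz 47): {"jkn":[[96,60,10,51],{"h":64,"lbf":0,"tz":47},{"mp":50,"tn":10,"xgd":49},[3,49,34,30,66]],"vsa":{"li":{"l":44,"pn":81,"r":18},"oaj":{"g":13,"iub":84,"iv":86,"znm":20},"ohm":[65,57,19,90],"s":{"g":21,"waa":84}}}
After op 3 (remove /vsa/s/g): {"jkn":[[96,60,10,51],{"h":64,"lbf":0,"tz":47},{"mp":50,"tn":10,"xgd":49},[3,49,34,30,66]],"vsa":{"li":{"l":44,"pn":81,"r":18},"oaj":{"g":13,"iub":84,"iv":86,"znm":20},"ohm":[65,57,19,90],"s":{"waa":84}}}
After op 4 (replace /jkn/2/xgd 32): {"jkn":[[96,60,10,51],{"h":64,"lbf":0,"tz":47},{"mp":50,"tn":10,"xgd":32},[3,49,34,30,66]],"vsa":{"li":{"l":44,"pn":81,"r":18},"oaj":{"g":13,"iub":84,"iv":86,"znm":20},"ohm":[65,57,19,90],"s":{"waa":84}}}
After op 5 (replace /vsa/oaj/iv 19): {"jkn":[[96,60,10,51],{"h":64,"lbf":0,"tz":47},{"mp":50,"tn":10,"xgd":32},[3,49,34,30,66]],"vsa":{"li":{"l":44,"pn":81,"r":18},"oaj":{"g":13,"iub":84,"iv":19,"znm":20},"ohm":[65,57,19,90],"s":{"waa":84}}}
After op 6 (replace /jkn/0 90): {"jkn":[90,{"h":64,"lbf":0,"tz":47},{"mp":50,"tn":10,"xgd":32},[3,49,34,30,66]],"vsa":{"li":{"l":44,"pn":81,"r":18},"oaj":{"g":13,"iub":84,"iv":19,"znm":20},"ohm":[65,57,19,90],"s":{"waa":84}}}
After op 7 (add /dtk 73): {"dtk":73,"jkn":[90,{"h":64,"lbf":0,"tz":47},{"mp":50,"tn":10,"xgd":32},[3,49,34,30,66]],"vsa":{"li":{"l":44,"pn":81,"r":18},"oaj":{"g":13,"iub":84,"iv":19,"znm":20},"ohm":[65,57,19,90],"s":{"waa":84}}}
After op 8 (add /jkn/3/0 45): {"dtk":73,"jkn":[90,{"h":64,"lbf":0,"tz":47},{"mp":50,"tn":10,"xgd":32},[45,3,49,34,30,66]],"vsa":{"li":{"l":44,"pn":81,"r":18},"oaj":{"g":13,"iub":84,"iv":19,"znm":20},"ohm":[65,57,19,90],"s":{"waa":84}}}
After op 9 (add /vsa/li/ohx 98): {"dtk":73,"jkn":[90,{"h":64,"lbf":0,"tz":47},{"mp":50,"tn":10,"xgd":32},[45,3,49,34,30,66]],"vsa":{"li":{"l":44,"ohx":98,"pn":81,"r":18},"oaj":{"g":13,"iub":84,"iv":19,"znm":20},"ohm":[65,57,19,90],"s":{"waa":84}}}
After op 10 (replace /vsa/li/pn 46): {"dtk":73,"jkn":[90,{"h":64,"lbf":0,"tz":47},{"mp":50,"tn":10,"xgd":32},[45,3,49,34,30,66]],"vsa":{"li":{"l":44,"ohx":98,"pn":46,"r":18},"oaj":{"g":13,"iub":84,"iv":19,"znm":20},"ohm":[65,57,19,90],"s":{"waa":84}}}
After op 11 (remove /vsa/li/r): {"dtk":73,"jkn":[90,{"h":64,"lbf":0,"tz":47},{"mp":50,"tn":10,"xgd":32},[45,3,49,34,30,66]],"vsa":{"li":{"l":44,"ohx":98,"pn":46},"oaj":{"g":13,"iub":84,"iv":19,"znm":20},"ohm":[65,57,19,90],"s":{"waa":84}}}
After op 12 (remove /vsa/oaj/iub): {"dtk":73,"jkn":[90,{"h":64,"lbf":0,"tz":47},{"mp":50,"tn":10,"xgd":32},[45,3,49,34,30,66]],"vsa":{"li":{"l":44,"ohx":98,"pn":46},"oaj":{"g":13,"iv":19,"znm":20},"ohm":[65,57,19,90],"s":{"waa":84}}}
After op 13 (add /jkn/2/r 17): {"dtk":73,"jkn":[90,{"h":64,"lbf":0,"tz":47},{"mp":50,"r":17,"tn":10,"xgd":32},[45,3,49,34,30,66]],"vsa":{"li":{"l":44,"ohx":98,"pn":46},"oaj":{"g":13,"iv":19,"znm":20},"ohm":[65,57,19,90],"s":{"waa":84}}}
After op 14 (replace /vsa/li/l 64): {"dtk":73,"jkn":[90,{"h":64,"lbf":0,"tz":47},{"mp":50,"r":17,"tn":10,"xgd":32},[45,3,49,34,30,66]],"vsa":{"li":{"l":64,"ohx":98,"pn":46},"oaj":{"g":13,"iv":19,"znm":20},"ohm":[65,57,19,90],"s":{"waa":84}}}
After op 15 (add /jkn/2 37): {"dtk":73,"jkn":[90,{"h":64,"lbf":0,"tz":47},37,{"mp":50,"r":17,"tn":10,"xgd":32},[45,3,49,34,30,66]],"vsa":{"li":{"l":64,"ohx":98,"pn":46},"oaj":{"g":13,"iv":19,"znm":20},"ohm":[65,57,19,90],"s":{"waa":84}}}
After op 16 (add /jkn/3/w 30): {"dtk":73,"jkn":[90,{"h":64,"lbf":0,"tz":47},37,{"mp":50,"r":17,"tn":10,"w":30,"xgd":32},[45,3,49,34,30,66]],"vsa":{"li":{"l":64,"ohx":98,"pn":46},"oaj":{"g":13,"iv":19,"znm":20},"ohm":[65,57,19,90],"s":{"waa":84}}}
After op 17 (remove /vsa/ohm): {"dtk":73,"jkn":[90,{"h":64,"lbf":0,"tz":47},37,{"mp":50,"r":17,"tn":10,"w":30,"xgd":32},[45,3,49,34,30,66]],"vsa":{"li":{"l":64,"ohx":98,"pn":46},"oaj":{"g":13,"iv":19,"znm":20},"s":{"waa":84}}}
After op 18 (remove /jkn/3/r): {"dtk":73,"jkn":[90,{"h":64,"lbf":0,"tz":47},37,{"mp":50,"tn":10,"w":30,"xgd":32},[45,3,49,34,30,66]],"vsa":{"li":{"l":64,"ohx":98,"pn":46},"oaj":{"g":13,"iv":19,"znm":20},"s":{"waa":84}}}
After op 19 (add /jkn/4/4 45): {"dtk":73,"jkn":[90,{"h":64,"lbf":0,"tz":47},37,{"mp":50,"tn":10,"w":30,"xgd":32},[45,3,49,34,45,30,66]],"vsa":{"li":{"l":64,"ohx":98,"pn":46},"oaj":{"g":13,"iv":19,"znm":20},"s":{"waa":84}}}
After op 20 (add /jkn/3/kor 3): {"dtk":73,"jkn":[90,{"h":64,"lbf":0,"tz":47},37,{"kor":3,"mp":50,"tn":10,"w":30,"xgd":32},[45,3,49,34,45,30,66]],"vsa":{"li":{"l":64,"ohx":98,"pn":46},"oaj":{"g":13,"iv":19,"znm":20},"s":{"waa":84}}}
After op 21 (remove /jkn/3/xgd): {"dtk":73,"jkn":[90,{"h":64,"lbf":0,"tz":47},37,{"kor":3,"mp":50,"tn":10,"w":30},[45,3,49,34,45,30,66]],"vsa":{"li":{"l":64,"ohx":98,"pn":46},"oaj":{"g":13,"iv":19,"znm":20},"s":{"waa":84}}}
After op 22 (remove /jkn/0): {"dtk":73,"jkn":[{"h":64,"lbf":0,"tz":47},37,{"kor":3,"mp":50,"tn":10,"w":30},[45,3,49,34,45,30,66]],"vsa":{"li":{"l":64,"ohx":98,"pn":46},"oaj":{"g":13,"iv":19,"znm":20},"s":{"waa":84}}}
Value at /vsa/li/ohx: 98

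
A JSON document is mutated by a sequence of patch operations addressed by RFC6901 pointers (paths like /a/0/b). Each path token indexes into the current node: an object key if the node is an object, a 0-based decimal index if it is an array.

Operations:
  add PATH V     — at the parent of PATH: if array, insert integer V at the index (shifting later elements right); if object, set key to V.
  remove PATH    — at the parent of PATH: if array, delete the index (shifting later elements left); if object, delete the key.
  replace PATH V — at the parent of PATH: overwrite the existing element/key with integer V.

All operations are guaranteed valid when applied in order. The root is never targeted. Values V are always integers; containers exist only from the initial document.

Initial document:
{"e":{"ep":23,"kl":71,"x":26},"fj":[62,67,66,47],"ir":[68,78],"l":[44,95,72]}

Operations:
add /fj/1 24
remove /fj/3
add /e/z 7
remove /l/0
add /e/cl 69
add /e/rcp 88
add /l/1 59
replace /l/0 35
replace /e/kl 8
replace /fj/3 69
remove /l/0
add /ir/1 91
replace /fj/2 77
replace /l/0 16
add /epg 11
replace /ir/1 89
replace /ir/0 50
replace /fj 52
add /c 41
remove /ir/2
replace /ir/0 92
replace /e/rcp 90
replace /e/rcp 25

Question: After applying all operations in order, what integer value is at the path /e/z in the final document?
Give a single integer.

Answer: 7

Derivation:
After op 1 (add /fj/1 24): {"e":{"ep":23,"kl":71,"x":26},"fj":[62,24,67,66,47],"ir":[68,78],"l":[44,95,72]}
After op 2 (remove /fj/3): {"e":{"ep":23,"kl":71,"x":26},"fj":[62,24,67,47],"ir":[68,78],"l":[44,95,72]}
After op 3 (add /e/z 7): {"e":{"ep":23,"kl":71,"x":26,"z":7},"fj":[62,24,67,47],"ir":[68,78],"l":[44,95,72]}
After op 4 (remove /l/0): {"e":{"ep":23,"kl":71,"x":26,"z":7},"fj":[62,24,67,47],"ir":[68,78],"l":[95,72]}
After op 5 (add /e/cl 69): {"e":{"cl":69,"ep":23,"kl":71,"x":26,"z":7},"fj":[62,24,67,47],"ir":[68,78],"l":[95,72]}
After op 6 (add /e/rcp 88): {"e":{"cl":69,"ep":23,"kl":71,"rcp":88,"x":26,"z":7},"fj":[62,24,67,47],"ir":[68,78],"l":[95,72]}
After op 7 (add /l/1 59): {"e":{"cl":69,"ep":23,"kl":71,"rcp":88,"x":26,"z":7},"fj":[62,24,67,47],"ir":[68,78],"l":[95,59,72]}
After op 8 (replace /l/0 35): {"e":{"cl":69,"ep":23,"kl":71,"rcp":88,"x":26,"z":7},"fj":[62,24,67,47],"ir":[68,78],"l":[35,59,72]}
After op 9 (replace /e/kl 8): {"e":{"cl":69,"ep":23,"kl":8,"rcp":88,"x":26,"z":7},"fj":[62,24,67,47],"ir":[68,78],"l":[35,59,72]}
After op 10 (replace /fj/3 69): {"e":{"cl":69,"ep":23,"kl":8,"rcp":88,"x":26,"z":7},"fj":[62,24,67,69],"ir":[68,78],"l":[35,59,72]}
After op 11 (remove /l/0): {"e":{"cl":69,"ep":23,"kl":8,"rcp":88,"x":26,"z":7},"fj":[62,24,67,69],"ir":[68,78],"l":[59,72]}
After op 12 (add /ir/1 91): {"e":{"cl":69,"ep":23,"kl":8,"rcp":88,"x":26,"z":7},"fj":[62,24,67,69],"ir":[68,91,78],"l":[59,72]}
After op 13 (replace /fj/2 77): {"e":{"cl":69,"ep":23,"kl":8,"rcp":88,"x":26,"z":7},"fj":[62,24,77,69],"ir":[68,91,78],"l":[59,72]}
After op 14 (replace /l/0 16): {"e":{"cl":69,"ep":23,"kl":8,"rcp":88,"x":26,"z":7},"fj":[62,24,77,69],"ir":[68,91,78],"l":[16,72]}
After op 15 (add /epg 11): {"e":{"cl":69,"ep":23,"kl":8,"rcp":88,"x":26,"z":7},"epg":11,"fj":[62,24,77,69],"ir":[68,91,78],"l":[16,72]}
After op 16 (replace /ir/1 89): {"e":{"cl":69,"ep":23,"kl":8,"rcp":88,"x":26,"z":7},"epg":11,"fj":[62,24,77,69],"ir":[68,89,78],"l":[16,72]}
After op 17 (replace /ir/0 50): {"e":{"cl":69,"ep":23,"kl":8,"rcp":88,"x":26,"z":7},"epg":11,"fj":[62,24,77,69],"ir":[50,89,78],"l":[16,72]}
After op 18 (replace /fj 52): {"e":{"cl":69,"ep":23,"kl":8,"rcp":88,"x":26,"z":7},"epg":11,"fj":52,"ir":[50,89,78],"l":[16,72]}
After op 19 (add /c 41): {"c":41,"e":{"cl":69,"ep":23,"kl":8,"rcp":88,"x":26,"z":7},"epg":11,"fj":52,"ir":[50,89,78],"l":[16,72]}
After op 20 (remove /ir/2): {"c":41,"e":{"cl":69,"ep":23,"kl":8,"rcp":88,"x":26,"z":7},"epg":11,"fj":52,"ir":[50,89],"l":[16,72]}
After op 21 (replace /ir/0 92): {"c":41,"e":{"cl":69,"ep":23,"kl":8,"rcp":88,"x":26,"z":7},"epg":11,"fj":52,"ir":[92,89],"l":[16,72]}
After op 22 (replace /e/rcp 90): {"c":41,"e":{"cl":69,"ep":23,"kl":8,"rcp":90,"x":26,"z":7},"epg":11,"fj":52,"ir":[92,89],"l":[16,72]}
After op 23 (replace /e/rcp 25): {"c":41,"e":{"cl":69,"ep":23,"kl":8,"rcp":25,"x":26,"z":7},"epg":11,"fj":52,"ir":[92,89],"l":[16,72]}
Value at /e/z: 7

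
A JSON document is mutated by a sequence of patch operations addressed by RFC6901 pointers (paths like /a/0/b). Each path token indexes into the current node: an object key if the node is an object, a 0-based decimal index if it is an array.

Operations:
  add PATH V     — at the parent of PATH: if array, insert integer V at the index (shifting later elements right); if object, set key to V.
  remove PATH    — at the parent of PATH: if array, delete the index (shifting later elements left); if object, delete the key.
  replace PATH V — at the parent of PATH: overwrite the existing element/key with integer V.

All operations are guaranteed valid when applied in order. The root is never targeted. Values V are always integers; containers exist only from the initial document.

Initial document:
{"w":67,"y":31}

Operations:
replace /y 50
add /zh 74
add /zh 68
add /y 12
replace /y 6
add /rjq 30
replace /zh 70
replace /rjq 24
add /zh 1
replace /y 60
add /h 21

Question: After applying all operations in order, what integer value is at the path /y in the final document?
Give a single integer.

After op 1 (replace /y 50): {"w":67,"y":50}
After op 2 (add /zh 74): {"w":67,"y":50,"zh":74}
After op 3 (add /zh 68): {"w":67,"y":50,"zh":68}
After op 4 (add /y 12): {"w":67,"y":12,"zh":68}
After op 5 (replace /y 6): {"w":67,"y":6,"zh":68}
After op 6 (add /rjq 30): {"rjq":30,"w":67,"y":6,"zh":68}
After op 7 (replace /zh 70): {"rjq":30,"w":67,"y":6,"zh":70}
After op 8 (replace /rjq 24): {"rjq":24,"w":67,"y":6,"zh":70}
After op 9 (add /zh 1): {"rjq":24,"w":67,"y":6,"zh":1}
After op 10 (replace /y 60): {"rjq":24,"w":67,"y":60,"zh":1}
After op 11 (add /h 21): {"h":21,"rjq":24,"w":67,"y":60,"zh":1}
Value at /y: 60

Answer: 60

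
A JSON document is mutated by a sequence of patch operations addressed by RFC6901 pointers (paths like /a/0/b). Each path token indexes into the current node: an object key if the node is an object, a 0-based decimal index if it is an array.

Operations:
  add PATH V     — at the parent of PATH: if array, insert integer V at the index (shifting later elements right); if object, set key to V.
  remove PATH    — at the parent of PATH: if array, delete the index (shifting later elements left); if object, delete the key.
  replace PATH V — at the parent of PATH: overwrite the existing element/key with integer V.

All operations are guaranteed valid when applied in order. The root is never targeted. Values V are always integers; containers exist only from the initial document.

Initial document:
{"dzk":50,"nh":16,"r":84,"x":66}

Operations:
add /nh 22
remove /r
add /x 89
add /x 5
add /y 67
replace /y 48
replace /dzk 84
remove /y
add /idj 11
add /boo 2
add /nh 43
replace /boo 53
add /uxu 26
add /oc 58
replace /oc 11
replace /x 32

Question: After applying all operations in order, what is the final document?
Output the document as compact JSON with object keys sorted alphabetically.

After op 1 (add /nh 22): {"dzk":50,"nh":22,"r":84,"x":66}
After op 2 (remove /r): {"dzk":50,"nh":22,"x":66}
After op 3 (add /x 89): {"dzk":50,"nh":22,"x":89}
After op 4 (add /x 5): {"dzk":50,"nh":22,"x":5}
After op 5 (add /y 67): {"dzk":50,"nh":22,"x":5,"y":67}
After op 6 (replace /y 48): {"dzk":50,"nh":22,"x":5,"y":48}
After op 7 (replace /dzk 84): {"dzk":84,"nh":22,"x":5,"y":48}
After op 8 (remove /y): {"dzk":84,"nh":22,"x":5}
After op 9 (add /idj 11): {"dzk":84,"idj":11,"nh":22,"x":5}
After op 10 (add /boo 2): {"boo":2,"dzk":84,"idj":11,"nh":22,"x":5}
After op 11 (add /nh 43): {"boo":2,"dzk":84,"idj":11,"nh":43,"x":5}
After op 12 (replace /boo 53): {"boo":53,"dzk":84,"idj":11,"nh":43,"x":5}
After op 13 (add /uxu 26): {"boo":53,"dzk":84,"idj":11,"nh":43,"uxu":26,"x":5}
After op 14 (add /oc 58): {"boo":53,"dzk":84,"idj":11,"nh":43,"oc":58,"uxu":26,"x":5}
After op 15 (replace /oc 11): {"boo":53,"dzk":84,"idj":11,"nh":43,"oc":11,"uxu":26,"x":5}
After op 16 (replace /x 32): {"boo":53,"dzk":84,"idj":11,"nh":43,"oc":11,"uxu":26,"x":32}

Answer: {"boo":53,"dzk":84,"idj":11,"nh":43,"oc":11,"uxu":26,"x":32}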